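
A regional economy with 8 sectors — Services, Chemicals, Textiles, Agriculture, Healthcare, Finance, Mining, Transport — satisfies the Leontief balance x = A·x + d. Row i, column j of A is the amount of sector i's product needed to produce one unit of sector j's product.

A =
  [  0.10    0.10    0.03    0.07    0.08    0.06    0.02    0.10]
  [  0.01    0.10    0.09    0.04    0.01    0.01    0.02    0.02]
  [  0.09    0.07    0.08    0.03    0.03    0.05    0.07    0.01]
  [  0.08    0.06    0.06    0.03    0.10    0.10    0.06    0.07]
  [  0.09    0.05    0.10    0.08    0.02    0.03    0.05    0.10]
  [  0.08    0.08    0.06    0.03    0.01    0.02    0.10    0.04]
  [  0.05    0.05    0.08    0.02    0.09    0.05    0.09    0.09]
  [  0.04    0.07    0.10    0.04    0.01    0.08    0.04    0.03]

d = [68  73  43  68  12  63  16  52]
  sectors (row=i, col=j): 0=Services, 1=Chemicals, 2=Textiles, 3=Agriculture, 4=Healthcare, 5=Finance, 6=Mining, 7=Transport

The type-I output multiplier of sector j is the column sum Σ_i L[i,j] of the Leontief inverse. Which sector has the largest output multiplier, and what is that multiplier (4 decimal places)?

Form M = I − A:
  [  0.90   -0.10   -0.03   -0.07   -0.08   -0.06   -0.02   -0.10]
  [ -0.01    0.90   -0.09   -0.04   -0.01   -0.01   -0.02   -0.02]
  [ -0.09   -0.07    0.92   -0.03   -0.03   -0.05   -0.07   -0.01]
  [ -0.08   -0.06   -0.06    0.97   -0.10   -0.10   -0.06   -0.07]
  [ -0.09   -0.05   -0.10   -0.08    0.98   -0.03   -0.05   -0.10]
  [ -0.08   -0.08   -0.06   -0.03   -0.01    0.98   -0.10   -0.04]
  [ -0.05   -0.05   -0.08   -0.02   -0.09   -0.05    0.91   -0.09]
  [ -0.04   -0.07   -0.10   -0.04   -0.01   -0.08   -0.04    0.97]
Leontief inverse L = M⁻¹:
  [  1.1671    0.1785    0.1068    0.1163    0.1215    0.1108    0.0712    0.1572]
  [  0.0417    1.1406    0.1311    0.0604    0.0303    0.0338    0.0473    0.0424]
  [  0.1439    0.1307    1.1373    0.0637    0.0662    0.0869    0.1133    0.0548]
  [  0.1505    0.1367    0.1377    1.0757    0.1413    0.1482    0.1175    0.1290]
  [  0.1551    0.1223    0.1710    0.1201    1.0635    0.0818    0.1012    0.1513]
  [  0.1289    0.1384    0.1171    0.0615    0.0464    1.0574    0.1413    0.0833]
  [  0.1136    0.1192    0.1547    0.0610    0.1290    0.0963    1.1439    0.1436]
  [  0.0891    0.1264    0.1546    0.0689    0.0400    0.1141    0.0828    1.0658]
Total output x = L · d:
  x_0 = 1.1671·68 + 0.1785·73 + 0.1068·43 + 0.1163·68 + 0.1215·12 + 0.1108·63 + 0.0712·16 + 0.1572·52 = 122.6408
  x_1 = 0.0417·68 + 1.1406·73 + 0.1311·43 + 0.0604·68 + 0.0303·12 + 0.0338·63 + 0.0473·16 + 0.0424·52 = 101.3025
  x_2 = 0.1439·68 + 0.1307·73 + 1.1373·43 + 0.0637·68 + 0.0662·12 + 0.0869·63 + 0.1133·16 + 0.0548·52 = 83.4932
  x_3 = 0.1505·68 + 0.1367·73 + 0.1377·43 + 1.0757·68 + 0.1413·12 + 0.1482·63 + 0.1175·16 + 0.1290·52 = 118.9005
  x_4 = 0.1551·68 + 0.1223·73 + 0.1710·43 + 0.1201·68 + 1.0635·12 + 0.0818·63 + 0.1012·16 + 0.1513·52 = 62.4014
  x_5 = 0.1289·68 + 0.1384·73 + 0.1171·43 + 0.0615·68 + 0.0464·12 + 1.0574·63 + 0.1413·16 + 0.0833·52 = 101.8555
  x_6 = 0.1136·68 + 0.1192·73 + 0.1547·43 + 0.0610·68 + 0.1290·12 + 0.0963·63 + 1.1439·16 + 0.1436·52 = 60.6112
  x_7 = 0.0891·68 + 0.1264·73 + 0.1546·43 + 0.0689·68 + 0.0400·12 + 0.1141·63 + 0.0828·16 + 1.0658·52 = 91.0300
Output multipliers (column sums of L):
  Services: 1.9899
  Chemicals: 2.0928
  Textiles: 2.1103
  Agriculture: 1.6275
  Healthcare: 1.6382
  Finance: 1.7294
  Mining: 1.8187
  Transport: 1.8274

Textiles (2.1103)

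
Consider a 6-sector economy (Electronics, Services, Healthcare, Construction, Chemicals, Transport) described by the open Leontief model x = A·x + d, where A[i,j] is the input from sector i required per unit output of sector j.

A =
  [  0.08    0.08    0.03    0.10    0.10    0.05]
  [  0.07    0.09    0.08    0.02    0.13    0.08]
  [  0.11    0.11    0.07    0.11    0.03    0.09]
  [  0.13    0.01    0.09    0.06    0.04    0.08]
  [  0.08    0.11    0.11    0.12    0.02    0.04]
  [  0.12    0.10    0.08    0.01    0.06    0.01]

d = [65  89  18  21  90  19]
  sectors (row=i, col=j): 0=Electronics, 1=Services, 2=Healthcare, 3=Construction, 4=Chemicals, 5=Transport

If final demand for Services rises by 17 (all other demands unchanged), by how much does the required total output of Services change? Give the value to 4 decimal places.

Form M = I − A:
  [  0.92   -0.08   -0.03   -0.10   -0.10   -0.05]
  [ -0.07    0.91   -0.08   -0.02   -0.13   -0.08]
  [ -0.11   -0.11    0.93   -0.11   -0.03   -0.09]
  [ -0.13   -0.01   -0.09    0.94   -0.04   -0.08]
  [ -0.08   -0.11   -0.11   -0.12    0.98   -0.04]
  [ -0.12   -0.10   -0.08   -0.01   -0.06    0.99]
Leontief inverse L = M⁻¹:
  [  1.1569    0.1436    0.0913    0.1573    0.1523    0.0972]
  [  0.1512    1.1676    0.1465    0.0832    0.1861    0.1295]
  [  0.2020    0.1850    1.1383    0.1724    0.0960    0.1464]
  [  0.2037    0.0714    0.1416    1.1161    0.0877    0.1227]
  [  0.1665    0.1789    0.1743    0.1808    1.0798    0.0969]
  [  0.1840    0.1618    0.1298    0.0636    0.1113    1.0539]
Total output x = L · d:
  x_0 = 1.1569·65 + 0.1436·89 + 0.0913·18 + 0.1573·21 + 0.1523·90 + 0.0972·19 = 108.4725
  x_1 = 0.1512·65 + 1.1676·89 + 0.1465·18 + 0.0832·21 + 0.1861·90 + 0.1295·19 = 137.3370
  x_2 = 0.2020·65 + 0.1850·89 + 1.1383·18 + 0.1724·21 + 0.0960·90 + 0.1464·19 = 65.1239
  x_3 = 0.2037·65 + 0.0714·89 + 0.1416·18 + 1.1161·21 + 0.0877·90 + 0.1227·19 = 55.7984
  x_4 = 0.1665·65 + 0.1789·89 + 0.1743·18 + 0.1808·21 + 1.0798·90 + 0.0969·19 = 132.7016
  x_5 = 0.1840·65 + 0.1618·89 + 0.1298·18 + 0.0636·21 + 0.1113·90 + 1.0539·19 = 60.0812
Δx_1 = L[1,1] · Δd_1 = 1.1676 · 17 = 19.8484

19.8484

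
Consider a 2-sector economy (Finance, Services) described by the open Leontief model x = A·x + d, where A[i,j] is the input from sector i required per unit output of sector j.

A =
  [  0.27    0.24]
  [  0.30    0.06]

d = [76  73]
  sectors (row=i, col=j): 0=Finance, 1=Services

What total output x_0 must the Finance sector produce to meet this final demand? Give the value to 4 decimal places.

144.8388

Form M = I − A:
  [  0.73   -0.24]
  [ -0.30    0.94]
Leontief inverse L = M⁻¹:
  [  1.5304    0.3908]
  [  0.4884    1.1885]
Total output x = L · d:
  x_0 = 1.5304·76 + 0.3908·73 = 144.8388
  x_1 = 0.4884·76 + 1.1885·73 = 123.8847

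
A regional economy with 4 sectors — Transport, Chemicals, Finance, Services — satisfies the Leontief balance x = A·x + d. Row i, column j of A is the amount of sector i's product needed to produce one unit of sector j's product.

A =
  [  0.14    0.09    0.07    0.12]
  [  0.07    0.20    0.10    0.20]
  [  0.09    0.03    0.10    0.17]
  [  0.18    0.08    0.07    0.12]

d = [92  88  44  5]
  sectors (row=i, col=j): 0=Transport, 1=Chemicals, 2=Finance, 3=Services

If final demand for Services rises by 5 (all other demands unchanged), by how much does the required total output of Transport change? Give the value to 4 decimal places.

1.1639

Form M = I − A:
  [  0.86   -0.09   -0.07   -0.12]
  [ -0.07    0.80   -0.10   -0.20]
  [ -0.09   -0.03    0.90   -0.17]
  [ -0.18   -0.08   -0.07    0.88]
Leontief inverse L = M⁻¹:
  [  1.2391    0.1677    0.1331    0.2328]
  [  0.2032    1.3164    0.1903    0.3637]
  [  0.1848    0.0911    1.1566    0.2693]
  [  0.2866    0.1612    0.1365    1.2385]
Total output x = L · d:
  x_0 = 1.2391·92 + 0.1677·88 + 0.1331·44 + 0.2328·5 = 135.7719
  x_1 = 0.2032·92 + 1.3164·88 + 0.1903·44 + 0.3637·5 = 144.7258
  x_2 = 0.1848·92 + 0.0911·88 + 1.1566·44 + 0.2693·5 = 77.2552
  x_3 = 0.2866·92 + 0.1612·88 + 0.1365·44 + 1.2385·5 = 52.7555
Δx_0 = L[0,3] · Δd_3 = 0.2328 · 5 = 1.1639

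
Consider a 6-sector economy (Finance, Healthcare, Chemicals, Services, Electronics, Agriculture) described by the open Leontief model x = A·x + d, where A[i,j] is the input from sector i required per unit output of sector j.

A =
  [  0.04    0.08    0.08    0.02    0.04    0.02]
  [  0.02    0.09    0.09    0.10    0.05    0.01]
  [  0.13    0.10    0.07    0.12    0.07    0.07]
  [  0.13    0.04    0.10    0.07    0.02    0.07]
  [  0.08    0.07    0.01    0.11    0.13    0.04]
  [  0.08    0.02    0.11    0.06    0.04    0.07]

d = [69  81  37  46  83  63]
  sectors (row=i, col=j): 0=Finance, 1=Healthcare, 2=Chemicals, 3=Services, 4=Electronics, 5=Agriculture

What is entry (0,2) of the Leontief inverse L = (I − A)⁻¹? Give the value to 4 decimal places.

L[0,2] = 0.1161

Form M = I − A:
  [  0.96   -0.08   -0.08   -0.02   -0.04   -0.02]
  [ -0.02    0.91   -0.09   -0.10   -0.05   -0.01]
  [ -0.13   -0.10    0.93   -0.12   -0.07   -0.07]
  [ -0.13   -0.04   -0.10    0.93   -0.02   -0.07]
  [ -0.08   -0.07   -0.01   -0.11    0.87   -0.04]
  [ -0.08   -0.02   -0.11   -0.06   -0.04    0.93]
Leontief inverse L = M⁻¹:
  [  1.0773    0.1164    0.1161    0.0614    0.0688    0.0407]
  [  0.0736    1.1348    0.1383    0.1541    0.0851    0.0394]
  [  0.2035    0.1637    1.1437    0.1910    0.1203    0.1118]
  [  0.1889    0.0901    0.1586    1.1230    0.0572    0.1040]
  [  0.1375    0.1182    0.0624    0.1673    1.1747    0.0720]
  [  0.1364    0.0647    0.1612    0.1108    0.0762    1.1026]
Total output x = L · d:
  x_0 = 1.0773·69 + 0.1164·81 + 0.1161·37 + 0.0614·46 + 0.0688·83 + 0.0407·63 = 99.1573
  x_1 = 0.0736·69 + 1.1348·81 + 0.1383·37 + 0.1541·46 + 0.0851·83 + 0.0394·63 = 118.7440
  x_2 = 0.2035·69 + 0.1637·81 + 1.1437·37 + 0.1910·46 + 0.1203·83 + 0.1118·63 = 95.4256
  x_3 = 0.1889·69 + 0.0901·81 + 0.1586·37 + 1.1230·46 + 0.0572·83 + 0.1040·63 = 89.1507
  x_4 = 0.1375·69 + 0.1182·81 + 0.0624·37 + 0.1673·46 + 1.1747·83 + 0.0720·63 = 131.1099
  x_5 = 0.1364·69 + 0.0647·81 + 0.1612·37 + 0.1108·46 + 0.0762·83 + 1.1026·63 = 101.5029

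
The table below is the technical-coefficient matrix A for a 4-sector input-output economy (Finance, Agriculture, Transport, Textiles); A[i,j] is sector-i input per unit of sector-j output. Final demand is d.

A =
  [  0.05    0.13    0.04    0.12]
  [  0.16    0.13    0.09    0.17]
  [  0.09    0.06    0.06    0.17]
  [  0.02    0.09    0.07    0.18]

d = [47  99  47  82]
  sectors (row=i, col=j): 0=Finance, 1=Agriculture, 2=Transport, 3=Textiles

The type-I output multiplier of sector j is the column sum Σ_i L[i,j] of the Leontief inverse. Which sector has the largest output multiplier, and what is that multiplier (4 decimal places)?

Form M = I − A:
  [  0.95   -0.13   -0.04   -0.12]
  [ -0.16    0.87   -0.09   -0.17]
  [ -0.09   -0.06    0.94   -0.17]
  [ -0.02   -0.09   -0.07    0.82]
Leontief inverse L = M⁻¹:
  [  1.0972    0.1920    0.0813    0.2172]
  [  0.2276    1.2268    0.1509    0.3189]
  [  0.1310    0.1238    1.1016    0.2732]
  [  0.0629    0.1499    0.1126    1.2831]
Total output x = L · d:
  x_0 = 1.0972·47 + 0.1920·99 + 0.0813·47 + 0.2172·82 = 92.2134
  x_1 = 0.2276·47 + 1.2268·99 + 0.1509·47 + 0.3189·82 = 165.4018
  x_2 = 0.1310·47 + 0.1238·99 + 1.1016·47 + 0.2732·82 = 92.5910
  x_3 = 0.0629·47 + 0.1499·99 + 0.1126·47 + 1.2831·82 = 128.3071
Output multipliers (column sums of L):
  Finance: 1.5188
  Agriculture: 1.6926
  Transport: 1.4463
  Textiles: 2.0925

Textiles (2.0925)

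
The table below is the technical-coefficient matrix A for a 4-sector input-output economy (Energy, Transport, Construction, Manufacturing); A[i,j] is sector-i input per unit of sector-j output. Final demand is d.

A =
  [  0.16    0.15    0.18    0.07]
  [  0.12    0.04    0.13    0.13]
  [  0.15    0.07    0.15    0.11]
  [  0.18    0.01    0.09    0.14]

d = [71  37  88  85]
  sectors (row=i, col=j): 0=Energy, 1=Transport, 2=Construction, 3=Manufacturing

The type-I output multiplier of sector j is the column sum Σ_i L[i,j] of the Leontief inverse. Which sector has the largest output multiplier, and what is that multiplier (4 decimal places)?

Form M = I − A:
  [  0.84   -0.15   -0.18   -0.07]
  [ -0.12    0.96   -0.13   -0.13]
  [ -0.15   -0.07    0.85   -0.11]
  [ -0.18   -0.01   -0.09    0.86]
Leontief inverse L = M⁻¹:
  [  1.3236    0.2332    0.3356    0.1859]
  [  0.2474    1.1004    0.2437    0.2176]
  [  0.2941    0.1417    1.2826    0.2094]
  [  0.3107    0.0764    0.2073    1.2261]
Total output x = L · d:
  x_0 = 1.3236·71 + 0.2332·37 + 0.3356·88 + 0.1859·85 = 147.9415
  x_1 = 0.2474·71 + 1.1004·37 + 0.2437·88 + 0.2176·85 = 98.2210
  x_2 = 0.2941·71 + 0.1417·37 + 1.2826·88 + 0.2094·85 = 156.7947
  x_3 = 0.3107·71 + 0.0764·37 + 0.2073·88 + 1.2261·85 = 147.3526
Output multipliers (column sums of L):
  Energy: 2.1758
  Transport: 1.5517
  Construction: 2.0693
  Manufacturing: 1.8391

Energy (2.1758)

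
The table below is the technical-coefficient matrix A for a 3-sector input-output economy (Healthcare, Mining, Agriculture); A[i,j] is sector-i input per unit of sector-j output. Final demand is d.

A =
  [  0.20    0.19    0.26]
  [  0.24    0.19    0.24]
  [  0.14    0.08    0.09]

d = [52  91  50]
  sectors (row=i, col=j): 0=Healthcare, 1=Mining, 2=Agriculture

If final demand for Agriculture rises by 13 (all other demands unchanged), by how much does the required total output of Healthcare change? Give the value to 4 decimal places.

Form M = I − A:
  [  0.80   -0.19   -0.26]
  [ -0.24    0.81   -0.24]
  [ -0.14   -0.08    0.91]
Leontief inverse L = M⁻¹:
  [  1.4593    0.3937    0.5208]
  [  0.5122    1.4058    0.5171]
  [  0.2695    0.1842    1.2245]
Total output x = L · d:
  x_0 = 1.4593·52 + 0.3937·91 + 0.5208·50 = 137.7489
  x_1 = 0.5122·52 + 1.4058·91 + 0.5171·50 = 180.4189
  x_2 = 0.2695·52 + 0.1842·91 + 1.2245·50 = 91.9982
Δx_0 = L[0,2] · Δd_2 = 0.5208 · 13 = 6.7700

6.7700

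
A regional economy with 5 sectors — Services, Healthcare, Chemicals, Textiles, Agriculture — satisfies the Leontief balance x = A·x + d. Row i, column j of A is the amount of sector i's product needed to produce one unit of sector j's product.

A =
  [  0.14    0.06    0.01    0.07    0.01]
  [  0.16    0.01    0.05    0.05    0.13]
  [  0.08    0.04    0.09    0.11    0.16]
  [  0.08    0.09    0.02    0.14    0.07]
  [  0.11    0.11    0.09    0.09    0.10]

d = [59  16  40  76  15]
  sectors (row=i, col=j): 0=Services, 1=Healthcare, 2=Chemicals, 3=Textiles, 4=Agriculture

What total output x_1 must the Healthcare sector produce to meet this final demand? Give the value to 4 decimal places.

Form M = I − A:
  [  0.86   -0.06   -0.01   -0.07   -0.01]
  [ -0.16    0.99   -0.05   -0.05   -0.13]
  [ -0.08   -0.04    0.91   -0.11   -0.16]
  [ -0.08   -0.09   -0.02    0.86   -0.07]
  [ -0.11   -0.11   -0.09   -0.09    0.90]
Leontief inverse L = M⁻¹:
  [  1.1965    0.0878    0.0242    0.1097    0.0388]
  [  0.2373    1.0575    0.0808    0.1098    0.1783]
  [  0.1712    0.0992    1.1334    0.1890    0.2324]
  [  0.1571    0.1344    0.0477    1.2024    0.1232]
  [  0.2081    0.1633    0.1309    0.1660    1.1732]
Total output x = L · d:
  x_0 = 1.1965·59 + 0.0878·16 + 0.0242·40 + 0.1097·76 + 0.0388·15 = 81.8849
  x_1 = 0.2373·59 + 1.0575·16 + 0.0808·40 + 0.1098·76 + 0.1783·15 = 45.1685
  x_2 = 0.1712·59 + 0.0992·16 + 1.1334·40 + 0.1890·76 + 0.2324·15 = 74.8710
  x_3 = 0.1571·59 + 0.1344·16 + 0.0477·40 + 1.2024·76 + 0.1232·15 = 106.5547
  x_4 = 0.2081·59 + 0.1633·16 + 0.1309·40 + 0.1660·76 + 1.1732·15 = 50.3380

45.1685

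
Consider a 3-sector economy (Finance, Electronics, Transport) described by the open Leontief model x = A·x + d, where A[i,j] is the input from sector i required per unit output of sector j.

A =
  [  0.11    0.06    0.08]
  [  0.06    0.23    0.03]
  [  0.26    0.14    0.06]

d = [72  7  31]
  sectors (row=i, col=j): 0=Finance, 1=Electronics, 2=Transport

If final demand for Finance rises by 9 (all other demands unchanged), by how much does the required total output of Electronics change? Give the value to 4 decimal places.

0.9321

Form M = I − A:
  [  0.89   -0.06   -0.08]
  [ -0.06    0.77   -0.03]
  [ -0.26   -0.14    0.94]
Leontief inverse L = M⁻¹:
  [  1.1608    0.1090    0.1023]
  [  0.1036    1.3160    0.0508]
  [  0.3365    0.2262    1.0997]
Total output x = L · d:
  x_0 = 1.1608·72 + 0.1090·7 + 0.1023·31 = 87.5132
  x_1 = 0.1036·72 + 1.3160·7 + 0.0508·31 = 18.2440
  x_2 = 0.3365·72 + 0.2262·7 + 1.0997·31 = 59.9017
Δx_1 = L[1,0] · Δd_0 = 0.1036 · 9 = 0.9321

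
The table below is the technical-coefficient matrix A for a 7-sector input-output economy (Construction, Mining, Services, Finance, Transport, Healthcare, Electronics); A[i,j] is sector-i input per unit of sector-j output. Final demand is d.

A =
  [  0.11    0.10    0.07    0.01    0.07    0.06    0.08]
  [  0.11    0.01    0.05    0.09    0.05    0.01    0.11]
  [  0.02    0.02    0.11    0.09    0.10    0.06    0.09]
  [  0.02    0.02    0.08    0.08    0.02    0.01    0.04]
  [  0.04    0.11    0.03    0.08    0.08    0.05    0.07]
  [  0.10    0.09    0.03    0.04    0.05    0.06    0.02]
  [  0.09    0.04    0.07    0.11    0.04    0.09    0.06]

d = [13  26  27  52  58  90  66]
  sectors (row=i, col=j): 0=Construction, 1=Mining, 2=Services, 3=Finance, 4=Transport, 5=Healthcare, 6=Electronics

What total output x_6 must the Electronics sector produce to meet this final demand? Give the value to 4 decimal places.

107.1715

Form M = I − A:
  [  0.89   -0.10   -0.07   -0.01   -0.07   -0.06   -0.08]
  [ -0.11    0.99   -0.05   -0.09   -0.05   -0.01   -0.11]
  [ -0.02   -0.02    0.89   -0.09   -0.10   -0.06   -0.09]
  [ -0.02   -0.02   -0.08    0.92   -0.02   -0.01   -0.04]
  [ -0.04   -0.11   -0.03   -0.08    0.92   -0.05   -0.07]
  [ -0.10   -0.09   -0.03   -0.04   -0.05    0.94   -0.02]
  [ -0.09   -0.04   -0.07   -0.11   -0.04   -0.09    0.94]
Leontief inverse L = M⁻¹:
  [  1.1792    0.1526    0.1271    0.0731    0.1255    0.1064    0.1451]
  [  0.1618    1.0529    0.1023    0.1443    0.0935    0.0500    0.1609]
  [  0.0710    0.0660    1.1670    0.1564    0.1512    0.1034    0.1456]
  [  0.0456    0.0405    0.1145    1.1166    0.0472    0.0319    0.0713]
  [  0.0966    0.1520    0.0794    0.1402    1.1244    0.0861    0.1251]
  [  0.1535    0.1308    0.0724    0.0852    0.0908    1.0920    0.0689]
  [  0.1492    0.0881    0.1271    0.1696    0.0893    0.1320    1.1157]
Total output x = L · d:
  x_0 = 1.1792·13 + 0.1526·26 + 0.1271·27 + 0.0731·52 + 0.1255·58 + 0.1064·90 + 0.1451·66 = 52.9597
  x_1 = 0.1618·13 + 1.0529·26 + 0.1023·27 + 0.1443·52 + 0.0935·58 + 0.0500·90 + 0.1609·66 = 60.2878
  x_2 = 0.0710·13 + 0.0660·26 + 1.1670·27 + 0.1564·52 + 0.1512·58 + 0.1034·90 + 0.1456·66 = 69.9656
  x_3 = 0.0456·13 + 0.0405·26 + 0.1145·27 + 1.1166·52 + 0.0472·58 + 0.0319·90 + 0.0713·66 = 73.1142
  x_4 = 0.0966·13 + 0.1520·26 + 0.0794·27 + 0.1402·52 + 1.1244·58 + 0.0861·90 + 0.1251·66 = 95.8629
  x_5 = 0.1535·13 + 0.1308·26 + 0.0724·27 + 0.0852·52 + 0.0908·58 + 1.0920·90 + 0.0689·66 = 119.8744
  x_6 = 0.1492·13 + 0.0881·26 + 0.1271·27 + 0.1696·52 + 0.0893·58 + 0.1320·90 + 1.1157·66 = 107.1715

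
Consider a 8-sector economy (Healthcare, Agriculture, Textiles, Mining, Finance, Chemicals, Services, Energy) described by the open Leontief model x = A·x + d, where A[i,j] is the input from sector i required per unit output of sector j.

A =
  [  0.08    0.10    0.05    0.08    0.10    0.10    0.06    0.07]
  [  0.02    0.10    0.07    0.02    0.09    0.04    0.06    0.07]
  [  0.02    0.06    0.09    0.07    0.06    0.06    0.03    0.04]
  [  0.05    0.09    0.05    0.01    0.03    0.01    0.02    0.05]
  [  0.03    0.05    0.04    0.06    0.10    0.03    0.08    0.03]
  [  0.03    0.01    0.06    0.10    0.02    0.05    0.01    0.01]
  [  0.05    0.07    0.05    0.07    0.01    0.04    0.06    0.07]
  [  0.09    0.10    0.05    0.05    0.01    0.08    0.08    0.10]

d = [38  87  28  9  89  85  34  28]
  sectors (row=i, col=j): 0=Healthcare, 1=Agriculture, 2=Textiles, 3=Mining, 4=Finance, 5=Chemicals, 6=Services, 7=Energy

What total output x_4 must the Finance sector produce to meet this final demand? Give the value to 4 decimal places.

127.5290

Form M = I − A:
  [  0.92   -0.10   -0.05   -0.08   -0.10   -0.10   -0.06   -0.07]
  [ -0.02    0.90   -0.07   -0.02   -0.09   -0.04   -0.06   -0.07]
  [ -0.02   -0.06    0.91   -0.07   -0.06   -0.06   -0.03   -0.04]
  [ -0.05   -0.09   -0.05    0.99   -0.03   -0.01   -0.02   -0.05]
  [ -0.03   -0.05   -0.04   -0.06    0.90   -0.03   -0.08   -0.03]
  [ -0.03   -0.01   -0.06   -0.10   -0.02    0.95   -0.01   -0.01]
  [ -0.05   -0.07   -0.05   -0.07   -0.01   -0.04    0.94   -0.07]
  [ -0.09   -0.10   -0.05   -0.05   -0.01   -0.08   -0.08    0.90]
Leontief inverse L = M⁻¹:
  [  1.1309    0.1822    0.1152    0.1438    0.1626    0.1566    0.1172    0.1315]
  [  0.0558    1.1617    0.1197    0.0664    0.1369    0.0817    0.1055    0.1174]
  [  0.0508    0.1129    1.1351    0.1109    0.1000    0.0955    0.0653    0.0788]
  [  0.0759    0.1357    0.0849    1.0410    0.0648    0.0414    0.0515    0.0847]
  [  0.0621    0.1035    0.0816    0.1004    1.1407    0.0640    0.1190    0.0701]
  [  0.0512    0.0448    0.0894    0.1262    0.0449    1.0724    0.0298    0.0342]
  [  0.0859    0.1285    0.0946    0.1105    0.0476    0.0790    1.0976    0.1148]
  [  0.1392    0.1777    0.1099    0.1079    0.0615    0.1354    0.1315    1.1604]
Total output x = L · d:
  x_0 = 1.1309·38 + 0.1822·87 + 0.1152·28 + 0.1438·9 + 0.1626·89 + 0.1566·85 + 0.1172·34 + 0.1315·28 = 98.8025
  x_1 = 0.0558·38 + 1.1617·87 + 0.1197·28 + 0.0664·9 + 0.1369·89 + 0.0817·85 + 0.1055·34 + 0.1174·28 = 133.1321
  x_2 = 0.0508·38 + 0.1129·87 + 1.1351·28 + 0.1109·9 + 0.1000·89 + 0.0955·85 + 0.0653·34 + 0.0788·28 = 65.9751
  x_3 = 0.0759·38 + 0.1357·87 + 0.0849·28 + 1.0410·9 + 0.0648·89 + 0.0414·85 + 0.0515·34 + 0.0847·28 = 39.8395
  x_4 = 0.0621·38 + 0.1035·87 + 0.0816·28 + 0.1004·9 + 1.1407·89 + 0.0640·85 + 0.1190·34 + 0.0701·28 = 127.5290
  x_5 = 0.0512·38 + 0.0448·87 + 0.0894·28 + 0.1262·9 + 0.0449·89 + 1.0724·85 + 0.0298·34 + 0.0342·28 = 106.6016
  x_6 = 0.0859·38 + 0.1285·87 + 0.0946·28 + 0.1105·9 + 0.0476·89 + 0.0790·85 + 1.0976·34 + 0.1148·28 = 69.5723
  x_7 = 0.1392·38 + 0.1777·87 + 0.1099·28 + 0.1079·9 + 0.0615·89 + 0.1354·85 + 0.1315·34 + 1.1604·28 = 78.7393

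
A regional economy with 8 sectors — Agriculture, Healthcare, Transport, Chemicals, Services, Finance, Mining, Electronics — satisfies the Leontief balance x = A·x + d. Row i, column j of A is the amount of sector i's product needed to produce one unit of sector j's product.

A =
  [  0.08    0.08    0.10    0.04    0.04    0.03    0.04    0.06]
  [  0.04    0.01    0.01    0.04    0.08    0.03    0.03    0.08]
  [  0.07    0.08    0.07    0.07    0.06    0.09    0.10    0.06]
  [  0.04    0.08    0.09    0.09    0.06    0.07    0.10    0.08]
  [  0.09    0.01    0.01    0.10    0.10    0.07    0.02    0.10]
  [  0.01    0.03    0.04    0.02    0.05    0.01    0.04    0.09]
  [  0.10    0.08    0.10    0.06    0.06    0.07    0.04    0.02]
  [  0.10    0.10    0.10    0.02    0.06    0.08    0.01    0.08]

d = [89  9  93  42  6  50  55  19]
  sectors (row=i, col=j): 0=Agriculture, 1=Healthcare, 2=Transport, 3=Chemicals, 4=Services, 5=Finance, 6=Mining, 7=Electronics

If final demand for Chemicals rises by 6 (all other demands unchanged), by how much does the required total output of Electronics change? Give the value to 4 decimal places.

0.4390

Form M = I − A:
  [  0.92   -0.08   -0.10   -0.04   -0.04   -0.03   -0.04   -0.06]
  [ -0.04    0.99   -0.01   -0.04   -0.08   -0.03   -0.03   -0.08]
  [ -0.07   -0.08    0.93   -0.07   -0.06   -0.09   -0.10   -0.06]
  [ -0.04   -0.08   -0.09    0.91   -0.06   -0.07   -0.10   -0.08]
  [ -0.09   -0.01   -0.01   -0.10    0.90   -0.07   -0.02   -0.10]
  [ -0.01   -0.03   -0.04   -0.02   -0.05    0.99   -0.04   -0.09]
  [ -0.10   -0.08   -0.10   -0.06   -0.06   -0.07    0.96   -0.02]
  [ -0.10   -0.10   -0.10   -0.02   -0.06   -0.08   -0.01    0.92]
Leontief inverse L = M⁻¹:
  [  1.1422    0.1354    0.1601    0.0894    0.0980    0.0826    0.0846    0.1250]
  [  0.0853    1.0479    0.0517    0.0751    0.1214    0.0672    0.0562    0.1276]
  [  0.1462    0.1478    1.1453    0.1323    0.1331    0.1541    0.1545    0.1415]
  [  0.1196    0.1517    0.1685    1.1559    0.1363    0.1394    0.1580    0.1644]
  [  0.1566    0.0696    0.0761    0.1544    1.1625    0.1255    0.0640    0.1747]
  [  0.0524    0.0658    0.0783    0.0510    0.0880    1.0459    0.0645    0.1320]
  [  0.1659    0.1388    0.1647    0.1165    0.1244    0.1259    1.0910    0.0933]
  [  0.1685    0.1598    0.1647    0.0732    0.1261    0.1366    0.0572    1.1573]
Total output x = L · d:
  x_0 = 1.1422·89 + 0.1354·9 + 0.1601·93 + 0.0894·42 + 0.0980·6 + 0.0826·50 + 0.0846·55 + 0.1250·19 = 133.2599
  x_1 = 0.0853·89 + 1.0479·9 + 0.0517·93 + 0.0751·42 + 0.1214·6 + 0.0672·50 + 0.0562·55 + 0.1276·19 = 34.5881
  x_2 = 0.1462·89 + 0.1478·9 + 1.1453·93 + 0.1323·42 + 0.1331·6 + 0.1541·50 + 0.1545·55 + 0.1415·19 = 146.0993
  x_3 = 0.1196·89 + 0.1517·9 + 0.1685·93 + 1.1559·42 + 0.1363·6 + 0.1394·50 + 0.1580·55 + 0.1644·19 = 95.8195
  x_4 = 0.1566·89 + 0.0696·9 + 0.0761·93 + 0.1544·42 + 1.1625·6 + 0.1255·50 + 0.0640·55 + 0.1747·19 = 48.2070
  x_5 = 0.0524·89 + 0.0658·9 + 0.0783·93 + 0.0510·42 + 0.0880·6 + 1.0459·50 + 0.0645·55 + 0.1320·19 = 73.5571
  x_6 = 0.1659·89 + 0.1388·9 + 0.1647·93 + 0.1165·42 + 0.1244·6 + 0.1259·50 + 1.0910·55 + 0.0933·19 = 105.0462
  x_7 = 0.1685·89 + 0.1598·9 + 0.1647·93 + 0.0732·42 + 0.1261·6 + 0.1366·50 + 0.0572·55 + 1.1573·19 = 67.5419
Δx_7 = L[7,3] · Δd_3 = 0.0732 · 6 = 0.4390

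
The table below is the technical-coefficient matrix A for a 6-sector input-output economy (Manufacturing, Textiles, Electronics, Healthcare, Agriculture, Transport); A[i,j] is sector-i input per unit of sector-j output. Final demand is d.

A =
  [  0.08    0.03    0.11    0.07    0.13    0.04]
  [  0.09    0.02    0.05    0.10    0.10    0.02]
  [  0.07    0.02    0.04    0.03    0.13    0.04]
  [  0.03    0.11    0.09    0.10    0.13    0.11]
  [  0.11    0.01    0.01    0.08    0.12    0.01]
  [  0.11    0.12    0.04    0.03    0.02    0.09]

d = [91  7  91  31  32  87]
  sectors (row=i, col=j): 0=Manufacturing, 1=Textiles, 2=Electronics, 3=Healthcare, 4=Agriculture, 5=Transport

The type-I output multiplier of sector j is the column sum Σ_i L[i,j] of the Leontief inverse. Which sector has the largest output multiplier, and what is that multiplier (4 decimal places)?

Form M = I − A:
  [  0.92   -0.03   -0.11   -0.07   -0.13   -0.04]
  [ -0.09    0.98   -0.05   -0.10   -0.10   -0.02]
  [ -0.07   -0.02    0.96   -0.03   -0.13   -0.04]
  [ -0.03   -0.11   -0.09    0.90   -0.13   -0.11]
  [ -0.11   -0.01   -0.01   -0.08    0.88   -0.01]
  [ -0.11   -0.12   -0.04   -0.03   -0.02    0.91]
Leontief inverse L = M⁻¹:
  [  1.1438    0.0634    0.1513    0.1230    0.2184    0.0756]
  [  0.1420    1.0515    0.0890    0.1483    0.1767    0.0531]
  [  0.1183    0.0429    1.0685    0.0687    0.1918    0.0635]
  [  0.1108    0.1591    0.1395    1.1679    0.2312    0.1582]
  [  0.1579    0.0366    0.0457    0.1249    1.1899    0.0379]
  [  0.1693    0.1543    0.0826    0.0787    0.0919    1.1239]
Total output x = L · d:
  x_0 = 1.1438·91 + 0.0634·7 + 0.1513·91 + 0.1230·31 + 0.2184·32 + 0.0756·87 = 135.6814
  x_1 = 0.1420·91 + 1.0515·7 + 0.0890·91 + 0.1483·31 + 0.1767·32 + 0.0531·87 = 43.2533
  x_2 = 0.1183·91 + 0.0429·7 + 1.0685·91 + 0.0687·31 + 0.1918·32 + 0.0635·87 = 122.0952
  x_3 = 0.1108·91 + 0.1591·7 + 0.1395·91 + 1.1679·31 + 0.2312·32 + 0.1582·87 = 81.2547
  x_4 = 0.1579·91 + 0.0366·7 + 0.0457·91 + 0.1249·31 + 1.1899·32 + 0.0379·87 = 64.0346
  x_5 = 0.1693·91 + 0.1543·7 + 0.0826·91 + 0.0787·31 + 0.0919·32 + 1.1239·87 = 127.1621
Output multipliers (column sums of L):
  Manufacturing: 1.8421
  Textiles: 1.5077
  Electronics: 1.5766
  Healthcare: 1.7115
  Agriculture: 2.0999
  Transport: 1.5123

Agriculture (2.0999)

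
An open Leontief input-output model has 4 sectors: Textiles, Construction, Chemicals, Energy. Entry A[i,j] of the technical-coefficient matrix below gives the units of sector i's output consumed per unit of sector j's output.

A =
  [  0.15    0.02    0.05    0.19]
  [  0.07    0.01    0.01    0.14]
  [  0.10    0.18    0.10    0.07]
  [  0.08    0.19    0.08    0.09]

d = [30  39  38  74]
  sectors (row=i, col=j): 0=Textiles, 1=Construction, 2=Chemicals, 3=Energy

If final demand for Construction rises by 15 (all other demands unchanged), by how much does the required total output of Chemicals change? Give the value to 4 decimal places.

3.6129

Form M = I − A:
  [  0.85   -0.02   -0.05   -0.19]
  [ -0.07    0.99   -0.01   -0.14]
  [ -0.10   -0.18    0.90   -0.07]
  [ -0.08   -0.19   -0.08    0.91]
Leontief inverse L = M⁻¹:
  [  1.2213    0.0948    0.0935    0.2768]
  [  0.1085    1.0545    0.0344    0.1875]
  [  0.1687    0.2409    1.1374    0.1598]
  [  0.1449    0.2497    0.1154    1.1764]
Total output x = L · d:
  x_0 = 1.2213·30 + 0.0948·39 + 0.0935·38 + 0.2768·74 = 64.3717
  x_1 = 0.1085·30 + 1.0545·39 + 0.0344·38 + 0.1875·74 = 59.5702
  x_2 = 0.1687·30 + 0.2409·39 + 1.1374·38 + 0.1598·74 = 69.4962
  x_3 = 0.1449·30 + 0.2497·39 + 0.1154·38 + 1.1764·74 = 105.5250
Δx_2 = L[2,1] · Δd_1 = 0.2409 · 15 = 3.6129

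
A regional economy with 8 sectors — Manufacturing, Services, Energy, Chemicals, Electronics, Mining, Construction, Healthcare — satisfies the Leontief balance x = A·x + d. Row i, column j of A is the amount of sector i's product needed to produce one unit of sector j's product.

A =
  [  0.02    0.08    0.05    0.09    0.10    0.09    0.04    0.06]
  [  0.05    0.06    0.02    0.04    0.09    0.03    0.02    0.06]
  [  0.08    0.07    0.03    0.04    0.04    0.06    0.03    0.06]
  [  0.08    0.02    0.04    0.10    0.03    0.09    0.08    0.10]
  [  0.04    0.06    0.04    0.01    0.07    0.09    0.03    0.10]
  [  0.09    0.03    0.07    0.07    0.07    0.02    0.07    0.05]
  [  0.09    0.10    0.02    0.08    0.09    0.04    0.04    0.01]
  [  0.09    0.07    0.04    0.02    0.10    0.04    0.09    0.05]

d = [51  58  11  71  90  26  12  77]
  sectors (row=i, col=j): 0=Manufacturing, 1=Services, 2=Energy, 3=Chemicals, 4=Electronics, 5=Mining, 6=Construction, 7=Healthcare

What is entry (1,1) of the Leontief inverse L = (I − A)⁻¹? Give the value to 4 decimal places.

L[1,1] = 1.1019

Form M = I − A:
  [  0.98   -0.08   -0.05   -0.09   -0.10   -0.09   -0.04   -0.06]
  [ -0.05    0.94   -0.02   -0.04   -0.09   -0.03   -0.02   -0.06]
  [ -0.08   -0.07    0.97   -0.04   -0.04   -0.06   -0.03   -0.06]
  [ -0.08   -0.02   -0.04    0.90   -0.03   -0.09   -0.08   -0.10]
  [ -0.04   -0.06   -0.04   -0.01    0.93   -0.09   -0.03   -0.10]
  [ -0.09   -0.03   -0.07   -0.07   -0.07    0.98   -0.07   -0.05]
  [ -0.09   -0.10   -0.02   -0.08   -0.09   -0.04    0.96   -0.01]
  [ -0.09   -0.07   -0.04   -0.02   -0.10   -0.04   -0.09    0.95]
Leontief inverse L = M⁻¹:
  [  1.0867    0.1368    0.0894    0.1429    0.1718    0.1471    0.0906    0.1247]
  [  0.0933    1.1019    0.0472    0.0747    0.1431    0.0717    0.0542    0.1057]
  [  0.1292    0.1168    1.0609    0.0830    0.0996    0.1044    0.0687    0.1080]
  [  0.1515    0.0821    0.0823    1.1623    0.1074    0.1503    0.1370    0.1629]
  [  0.0948    0.1101    0.0734    0.0504    1.1341    0.1344    0.0721    0.1501]
  [  0.1473    0.0859    0.1043    0.1208    0.1359    1.0755    0.1139    0.1061]
  [  0.1435    0.1521    0.0543    0.1303    0.1558    0.0944    1.0815    0.0686]
  [  0.1482    0.1304    0.0756    0.0697    0.1731    0.0952    0.1332    1.1070]
Total output x = L · d:
  x_0 = 1.0867·51 + 0.1368·58 + 0.0894·11 + 0.1429·71 + 0.1718·90 + 0.1471·26 + 0.0906·12 + 0.1247·77 = 104.4626
  x_1 = 0.0933·51 + 1.1019·58 + 0.0472·11 + 0.0747·71 + 0.1431·90 + 0.0717·26 + 0.0542·12 + 0.1057·77 = 98.0319
  x_2 = 0.1292·51 + 0.1168·58 + 1.0609·11 + 0.0830·71 + 0.0996·90 + 0.1044·26 + 0.0687·12 + 0.1080·77 = 51.7496
  x_3 = 0.1515·51 + 0.0821·58 + 0.0823·11 + 1.1623·71 + 0.1074·90 + 0.1503·26 + 0.1370·12 + 0.1629·77 = 123.6769
  x_4 = 0.0948·51 + 0.1101·58 + 0.0734·11 + 0.0504·71 + 1.1341·90 + 0.1344·26 + 0.0721·12 + 0.1501·77 = 133.5965
  x_5 = 0.1473·51 + 0.0859·58 + 0.1043·11 + 0.1208·71 + 0.1359·90 + 1.0755·26 + 0.1139·12 + 0.1061·77 = 71.9539
  x_6 = 0.1435·51 + 0.1521·58 + 0.0543·11 + 0.1303·71 + 0.1558·90 + 0.0944·26 + 1.0815·12 + 0.0686·77 = 60.7227
  x_7 = 0.1482·51 + 0.1304·58 + 0.0756·11 + 0.0697·71 + 0.1731·90 + 0.0952·26 + 0.1332·12 + 1.1070·77 = 125.8003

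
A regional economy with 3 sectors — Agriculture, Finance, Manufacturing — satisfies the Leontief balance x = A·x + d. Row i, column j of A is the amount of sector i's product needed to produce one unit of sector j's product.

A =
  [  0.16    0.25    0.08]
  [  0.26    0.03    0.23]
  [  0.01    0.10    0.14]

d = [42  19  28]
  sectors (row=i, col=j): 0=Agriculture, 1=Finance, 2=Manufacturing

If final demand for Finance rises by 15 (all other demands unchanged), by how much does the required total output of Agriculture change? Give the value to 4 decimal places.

5.3771

Form M = I − A:
  [  0.84   -0.25   -0.08]
  [ -0.26    0.97   -0.23]
  [ -0.01   -0.10    0.86]
Leontief inverse L = M⁻¹:
  [  1.3040    0.3585    0.2172]
  [  0.3631    1.1600    0.3440]
  [  0.0574    0.1391    1.2053]
Total output x = L · d:
  x_0 = 1.3040·42 + 0.3585·19 + 0.2172·28 = 67.6608
  x_1 = 0.3631·42 + 1.1600·19 + 0.3440·28 = 46.9238
  x_2 = 0.0574·42 + 0.1391·19 + 1.2053·28 = 38.8011
Δx_0 = L[0,1] · Δd_1 = 0.3585 · 15 = 5.3771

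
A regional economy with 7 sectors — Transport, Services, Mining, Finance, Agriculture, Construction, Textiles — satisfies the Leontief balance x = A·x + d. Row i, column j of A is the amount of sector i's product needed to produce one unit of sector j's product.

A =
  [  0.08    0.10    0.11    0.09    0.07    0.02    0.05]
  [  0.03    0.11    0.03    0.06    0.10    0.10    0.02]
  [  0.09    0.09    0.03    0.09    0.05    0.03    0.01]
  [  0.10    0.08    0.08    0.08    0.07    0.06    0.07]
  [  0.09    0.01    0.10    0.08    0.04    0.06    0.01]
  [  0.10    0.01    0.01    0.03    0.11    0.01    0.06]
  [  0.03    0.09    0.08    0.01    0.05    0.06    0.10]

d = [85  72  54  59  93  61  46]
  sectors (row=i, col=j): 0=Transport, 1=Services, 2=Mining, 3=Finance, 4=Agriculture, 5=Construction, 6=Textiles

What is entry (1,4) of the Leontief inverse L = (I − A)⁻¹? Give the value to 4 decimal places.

L[1,4] = 0.1583

Form M = I − A:
  [  0.92   -0.10   -0.11   -0.09   -0.07   -0.02   -0.05]
  [ -0.03    0.89   -0.03   -0.06   -0.10   -0.10   -0.02]
  [ -0.09   -0.09    0.97   -0.09   -0.05   -0.03   -0.01]
  [ -0.10   -0.08   -0.08    0.92   -0.07   -0.06   -0.07]
  [ -0.09   -0.01   -0.10   -0.08    0.96   -0.06   -0.01]
  [ -0.10   -0.01   -0.01   -0.03   -0.11    0.99   -0.06]
  [ -0.03   -0.09   -0.08   -0.01   -0.05   -0.06    0.90]
Leontief inverse L = M⁻¹:
  [  1.1495    0.1715    0.1702    0.1552    0.1343    0.0686    0.0877]
  [  0.0899    1.1600    0.0772    0.1109    0.1583    0.1408    0.0514]
  [  0.1439    0.1437    1.0777    0.1403    0.1016    0.0671    0.0397]
  [  0.1721    0.1508    0.1431    1.1443    0.1373    0.1075    0.1122]
  [  0.1479    0.0603    0.1458    0.1306    1.0882    0.0898    0.0394]
  [  0.1450    0.0504    0.0568    0.0706    0.1474    1.0383    0.0862]
  [  0.0799    0.1429    0.1227    0.0534    0.1011    0.0977    1.1319]
Total output x = L · d:
  x_0 = 1.1495·85 + 0.1715·72 + 0.1702·54 + 0.1552·59 + 0.1343·93 + 0.0686·61 + 0.0877·46 = 149.1057
  x_1 = 0.0899·85 + 1.1600·72 + 0.0772·54 + 0.1109·59 + 0.1583·93 + 0.1408·61 + 0.0514·46 = 127.5528
  x_2 = 0.1439·85 + 0.1437·72 + 1.0777·54 + 0.1403·59 + 0.1016·93 + 0.0671·61 + 0.0397·46 = 104.4184
  x_3 = 0.1721·85 + 0.1508·72 + 0.1431·54 + 1.1443·59 + 0.1373·93 + 0.1075·61 + 0.1122·46 = 125.2057
  x_4 = 0.1479·85 + 0.0603·72 + 0.1458·54 + 0.1306·59 + 1.0882·93 + 0.0898·61 + 0.0394·46 = 140.9874
  x_5 = 0.1450·85 + 0.0504·72 + 0.0568·54 + 0.0706·59 + 0.1474·93 + 1.0383·61 + 0.0862·46 = 104.1943
  x_6 = 0.0799·85 + 0.1429·72 + 0.1227·54 + 0.0534·59 + 0.1011·93 + 0.0977·61 + 1.1319·46 = 94.2883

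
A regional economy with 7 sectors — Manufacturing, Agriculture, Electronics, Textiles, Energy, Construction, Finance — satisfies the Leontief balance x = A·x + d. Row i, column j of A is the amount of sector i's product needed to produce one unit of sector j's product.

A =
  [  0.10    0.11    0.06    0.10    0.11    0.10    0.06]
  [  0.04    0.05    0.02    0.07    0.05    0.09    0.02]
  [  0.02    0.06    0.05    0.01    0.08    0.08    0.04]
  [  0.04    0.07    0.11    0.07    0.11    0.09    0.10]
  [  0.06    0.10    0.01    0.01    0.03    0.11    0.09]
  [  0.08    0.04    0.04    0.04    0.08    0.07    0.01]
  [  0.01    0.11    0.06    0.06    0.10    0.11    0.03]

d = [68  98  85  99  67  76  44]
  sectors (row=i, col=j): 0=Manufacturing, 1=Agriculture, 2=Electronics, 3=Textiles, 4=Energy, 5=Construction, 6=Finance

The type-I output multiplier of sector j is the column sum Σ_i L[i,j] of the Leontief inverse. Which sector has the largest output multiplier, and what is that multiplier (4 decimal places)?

Form M = I − A:
  [  0.90   -0.11   -0.06   -0.10   -0.11   -0.10   -0.06]
  [ -0.04    0.95   -0.02   -0.07   -0.05   -0.09   -0.02]
  [ -0.02   -0.06    0.95   -0.01   -0.08   -0.08   -0.04]
  [ -0.04   -0.07   -0.11    0.93   -0.11   -0.09   -0.10]
  [ -0.06   -0.10   -0.01   -0.01    0.97   -0.11   -0.09]
  [ -0.08   -0.04   -0.04   -0.04   -0.08    0.93   -0.01]
  [ -0.01   -0.11   -0.06   -0.06   -0.10   -0.11    0.97]
Leontief inverse L = M⁻¹:
  [  1.1624    0.1968    0.1143    0.1597    0.1987    0.2067    0.1177]
  [  0.0742    1.0941    0.0498    0.1014    0.0976    0.1454    0.0502]
  [  0.0507    0.1023    1.0732    0.0360    0.1214    0.1333    0.0658]
  [  0.0905    0.1477    0.1575    1.1175    0.1883    0.1857    0.1497]
  [  0.0993    0.1533    0.0416    0.0496    1.0859    0.1764    0.1187]
  [  0.1184    0.0897    0.0695    0.0730    0.1297    1.1302    0.0433]
  [  0.0528    0.1675    0.0951    0.0979    0.1589    0.1847    1.0683]
Total output x = L · d:
  x_0 = 1.1624·68 + 0.1968·98 + 0.1143·85 + 0.1597·99 + 0.1987·67 + 0.2067·76 + 0.1177·44 = 158.0561
  x_1 = 0.0742·68 + 1.0941·98 + 0.0498·85 + 0.1014·99 + 0.0976·67 + 0.1454·76 + 0.0502·44 = 146.3370
  x_2 = 0.0507·68 + 0.1023·98 + 1.0732·85 + 0.0360·99 + 0.1214·67 + 0.1333·76 + 0.0658·44 = 129.4167
  x_3 = 0.0905·68 + 0.1477·98 + 0.1575·85 + 1.1175·99 + 0.1883·67 + 0.1857·76 + 0.1497·44 = 177.9656
  x_4 = 0.0993·68 + 0.1533·98 + 0.0416·85 + 0.0496·99 + 1.0859·67 + 0.1764·76 + 0.1187·44 = 121.6035
  x_5 = 0.1184·68 + 0.0897·98 + 0.0695·85 + 0.0730·99 + 0.1297·67 + 1.1302·76 + 0.0433·44 = 126.4692
  x_6 = 0.0528·68 + 0.1675·98 + 0.0951·85 + 0.0979·99 + 0.1589·67 + 0.1847·76 + 1.0683·44 = 109.4768
Output multipliers (column sums of L):
  Manufacturing: 1.6483
  Agriculture: 1.9515
  Electronics: 1.6010
  Textiles: 1.6350
  Energy: 1.9806
  Construction: 2.1624
  Finance: 1.6138

Construction (2.1624)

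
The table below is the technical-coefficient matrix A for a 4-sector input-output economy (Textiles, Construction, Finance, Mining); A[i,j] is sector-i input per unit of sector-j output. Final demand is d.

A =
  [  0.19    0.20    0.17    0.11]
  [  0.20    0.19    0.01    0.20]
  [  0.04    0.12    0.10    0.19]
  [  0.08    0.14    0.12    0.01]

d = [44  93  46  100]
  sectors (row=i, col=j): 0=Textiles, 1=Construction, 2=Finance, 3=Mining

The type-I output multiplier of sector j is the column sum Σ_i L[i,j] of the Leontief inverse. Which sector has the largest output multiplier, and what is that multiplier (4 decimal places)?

Form M = I − A:
  [  0.81   -0.20   -0.17   -0.11]
  [ -0.20    0.81   -0.01   -0.20]
  [ -0.04   -0.12    0.90   -0.19]
  [ -0.08   -0.14   -0.12    0.99]
Leontief inverse L = M⁻¹:
  [  1.3884    0.4406    0.3075    0.3023]
  [  0.3906    1.4127    0.1368    0.3550]
  [  0.1531    0.2644    1.1826    0.2974]
  [  0.1860    0.2674    0.1875    1.1208]
Total output x = L · d:
  x_0 = 1.3884·44 + 0.4406·93 + 0.3075·46 + 0.3023·100 = 146.4376
  x_1 = 0.3906·44 + 1.4127·93 + 0.1368·46 + 0.3550·100 = 190.3628
  x_2 = 0.1531·44 + 0.2644·93 + 1.1826·46 + 0.2974·100 = 115.4613
  x_3 = 0.1860·44 + 0.2674·93 + 0.1875·46 + 1.1208·100 = 153.7588
Output multipliers (column sums of L):
  Textiles: 2.1181
  Construction: 2.3851
  Finance: 1.8144
  Mining: 2.0755

Construction (2.3851)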